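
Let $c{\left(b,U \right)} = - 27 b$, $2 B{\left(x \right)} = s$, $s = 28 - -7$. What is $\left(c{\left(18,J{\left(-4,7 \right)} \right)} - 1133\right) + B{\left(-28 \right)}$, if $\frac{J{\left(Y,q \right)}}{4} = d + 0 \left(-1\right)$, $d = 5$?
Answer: $- \frac{3203}{2} \approx -1601.5$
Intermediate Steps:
$s = 35$ ($s = 28 + 7 = 35$)
$B{\left(x \right)} = \frac{35}{2}$ ($B{\left(x \right)} = \frac{1}{2} \cdot 35 = \frac{35}{2}$)
$J{\left(Y,q \right)} = 20$ ($J{\left(Y,q \right)} = 4 \left(5 + 0 \left(-1\right)\right) = 4 \left(5 + 0\right) = 4 \cdot 5 = 20$)
$\left(c{\left(18,J{\left(-4,7 \right)} \right)} - 1133\right) + B{\left(-28 \right)} = \left(\left(-27\right) 18 - 1133\right) + \frac{35}{2} = \left(-486 - 1133\right) + \frac{35}{2} = -1619 + \frac{35}{2} = - \frac{3203}{2}$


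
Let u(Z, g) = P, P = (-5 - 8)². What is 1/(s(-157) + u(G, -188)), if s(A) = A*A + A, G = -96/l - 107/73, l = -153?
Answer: 1/24661 ≈ 4.0550e-5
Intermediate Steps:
G = -3121/3723 (G = -96/(-153) - 107/73 = -96*(-1/153) - 107*1/73 = 32/51 - 107/73 = -3121/3723 ≈ -0.83830)
P = 169 (P = (-13)² = 169)
s(A) = A + A² (s(A) = A² + A = A + A²)
u(Z, g) = 169
1/(s(-157) + u(G, -188)) = 1/(-157*(1 - 157) + 169) = 1/(-157*(-156) + 169) = 1/(24492 + 169) = 1/24661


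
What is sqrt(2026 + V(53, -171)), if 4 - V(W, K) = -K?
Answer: 13*sqrt(11) ≈ 43.116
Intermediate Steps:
V(W, K) = 4 + K (V(W, K) = 4 - (-1)*K = 4 + K)
sqrt(2026 + V(53, -171)) = sqrt(2026 + (4 - 171)) = sqrt(2026 - 167) = sqrt(1859) = 13*sqrt(11)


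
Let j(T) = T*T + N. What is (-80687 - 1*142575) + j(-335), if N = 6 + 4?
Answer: -111027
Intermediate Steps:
N = 10
j(T) = 10 + T² (j(T) = T*T + 10 = T² + 10 = 10 + T²)
(-80687 - 1*142575) + j(-335) = (-80687 - 1*142575) + (10 + (-335)²) = (-80687 - 142575) + (10 + 112225) = -223262 + 112235 = -111027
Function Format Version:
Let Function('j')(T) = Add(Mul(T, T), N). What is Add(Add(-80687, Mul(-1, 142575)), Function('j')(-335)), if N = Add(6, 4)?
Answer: -111027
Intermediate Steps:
N = 10
Function('j')(T) = Add(10, Pow(T, 2)) (Function('j')(T) = Add(Mul(T, T), 10) = Add(Pow(T, 2), 10) = Add(10, Pow(T, 2)))
Add(Add(-80687, Mul(-1, 142575)), Function('j')(-335)) = Add(Add(-80687, Mul(-1, 142575)), Add(10, Pow(-335, 2))) = Add(Add(-80687, -142575), Add(10, 112225)) = Add(-223262, 112235) = -111027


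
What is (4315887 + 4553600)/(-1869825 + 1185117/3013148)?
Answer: -26725077015076/5634058273983 ≈ -4.7435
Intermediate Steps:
(4315887 + 4553600)/(-1869825 + 1185117/3013148) = 8869487/(-1869825 + 1185117*(1/3013148)) = 8869487/(-1869825 + 1185117/3013148) = 8869487/(-5634058273983/3013148) = 8869487*(-3013148/5634058273983) = -26725077015076/5634058273983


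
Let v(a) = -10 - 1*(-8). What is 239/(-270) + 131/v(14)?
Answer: -8962/135 ≈ -66.385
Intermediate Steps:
v(a) = -2 (v(a) = -10 + 8 = -2)
239/(-270) + 131/v(14) = 239/(-270) + 131/(-2) = 239*(-1/270) + 131*(-½) = -239/270 - 131/2 = -8962/135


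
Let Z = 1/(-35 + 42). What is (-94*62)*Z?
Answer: -5828/7 ≈ -832.57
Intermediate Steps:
Z = ⅐ (Z = 1/7 = ⅐ ≈ 0.14286)
(-94*62)*Z = -94*62*(⅐) = -5828*⅐ = -5828/7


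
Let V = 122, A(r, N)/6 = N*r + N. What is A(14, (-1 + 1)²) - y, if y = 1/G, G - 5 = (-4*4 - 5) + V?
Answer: -1/106 ≈ -0.0094340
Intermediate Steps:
A(r, N) = 6*N + 6*N*r (A(r, N) = 6*(N*r + N) = 6*(N + N*r) = 6*N + 6*N*r)
G = 106 (G = 5 + ((-4*4 - 5) + 122) = 5 + ((-16 - 5) + 122) = 5 + (-21 + 122) = 5 + 101 = 106)
y = 1/106 ≈ 0.0094340
A(14, (-1 + 1)²) - y = 6*(-1 + 1)²*(1 + 14) - 1*1/106 = 6*0²*15 - 1/106 = 6*0*15 - 1/106 = 0 - 1/106 = -1/106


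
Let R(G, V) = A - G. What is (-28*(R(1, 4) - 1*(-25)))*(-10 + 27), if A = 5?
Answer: -13804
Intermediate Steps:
R(G, V) = 5 - G
(-28*(R(1, 4) - 1*(-25)))*(-10 + 27) = (-28*((5 - 1*1) - 1*(-25)))*(-10 + 27) = -28*((5 - 1) + 25)*17 = -28*(4 + 25)*17 = -28*29*17 = -812*17 = -13804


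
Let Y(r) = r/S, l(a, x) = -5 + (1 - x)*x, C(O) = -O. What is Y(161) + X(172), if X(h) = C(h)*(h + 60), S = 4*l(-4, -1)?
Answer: -159639/4 ≈ -39910.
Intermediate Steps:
l(a, x) = -5 + x*(1 - x)
S = -28 (S = 4*(-5 - 1 - 1*(-1)**2) = 4*(-5 - 1 - 1*1) = 4*(-5 - 1 - 1) = 4*(-7) = -28)
X(h) = -h*(60 + h) (X(h) = (-h)*(h + 60) = (-h)*(60 + h) = -h*(60 + h))
Y(r) = -r/28 (Y(r) = r/(-28) = r*(-1/28) = -r/28)
Y(161) + X(172) = -1/28*161 - 1*172*(60 + 172) = -23/4 - 1*172*232 = -23/4 - 39904 = -159639/4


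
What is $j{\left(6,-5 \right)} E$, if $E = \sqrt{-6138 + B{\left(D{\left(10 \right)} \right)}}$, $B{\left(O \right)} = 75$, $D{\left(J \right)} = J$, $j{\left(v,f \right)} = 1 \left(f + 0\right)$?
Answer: $- 5 i \sqrt{6063} \approx - 389.33 i$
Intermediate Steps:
$j{\left(v,f \right)} = f$ ($j{\left(v,f \right)} = 1 f = f$)
$E = i \sqrt{6063}$ ($E = \sqrt{-6138 + 75} = \sqrt{-6063} = i \sqrt{6063} \approx 77.865 i$)
$j{\left(6,-5 \right)} E = - 5 i \sqrt{6063}$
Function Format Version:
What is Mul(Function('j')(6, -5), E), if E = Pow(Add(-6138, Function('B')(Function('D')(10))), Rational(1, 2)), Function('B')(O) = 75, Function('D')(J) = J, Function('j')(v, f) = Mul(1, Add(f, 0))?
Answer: Mul(-5, I, Pow(6063, Rational(1, 2))) ≈ Mul(-389.33, I)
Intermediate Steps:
Function('j')(v, f) = f (Function('j')(v, f) = Mul(1, f) = f)
E = Mul(I, Pow(6063, Rational(1, 2))) (E = Pow(Add(-6138, 75), Rational(1, 2)) = Pow(-6063, Rational(1, 2)) = Mul(I, Pow(6063, Rational(1, 2))) ≈ Mul(77.865, I))
Mul(Function('j')(6, -5), E) = Mul(-5, Mul(I, Pow(6063, Rational(1, 2)))) = Mul(-5, I, Pow(6063, Rational(1, 2)))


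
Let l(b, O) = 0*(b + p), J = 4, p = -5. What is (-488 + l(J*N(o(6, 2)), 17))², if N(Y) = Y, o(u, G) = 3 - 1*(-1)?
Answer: 238144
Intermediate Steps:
o(u, G) = 4 (o(u, G) = 3 + 1 = 4)
l(b, O) = 0 (l(b, O) = 0*(b - 5) = 0*(-5 + b) = 0)
(-488 + l(J*N(o(6, 2)), 17))² = (-488 + 0)² = (-488)² = 238144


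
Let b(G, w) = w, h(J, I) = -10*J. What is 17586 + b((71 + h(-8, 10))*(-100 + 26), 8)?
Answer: 17594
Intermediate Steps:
17586 + b((71 + h(-8, 10))*(-100 + 26), 8) = 17586 + 8 = 17594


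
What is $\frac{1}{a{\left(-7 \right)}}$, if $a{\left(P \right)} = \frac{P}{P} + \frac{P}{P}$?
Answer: $\frac{1}{2} \approx 0.5$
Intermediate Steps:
$a{\left(P \right)} = 2$ ($a{\left(P \right)} = 1 + 1 = 2$)
$\frac{1}{a{\left(-7 \right)}} = \frac{1}{2}$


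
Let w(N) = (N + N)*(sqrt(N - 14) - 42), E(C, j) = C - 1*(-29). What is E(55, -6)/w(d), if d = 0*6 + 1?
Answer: -1764/1777 - 42*I*sqrt(13)/1777 ≈ -0.99268 - 0.085218*I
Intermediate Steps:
E(C, j) = 29 + C (E(C, j) = C + 29 = 29 + C)
d = 1 (d = 0 + 1 = 1)
w(N) = 2*N*(-42 + sqrt(-14 + N)) (w(N) = (2*N)*(sqrt(-14 + N) - 42) = (2*N)*(-42 + sqrt(-14 + N)) = 2*N*(-42 + sqrt(-14 + N)))
E(55, -6)/w(d) = (29 + 55)/((2*1*(-42 + sqrt(-14 + 1)))) = 84/((2*1*(-42 + sqrt(-13)))) = 84/((2*1*(-42 + I*sqrt(13)))) = 84/(-84 + 2*I*sqrt(13))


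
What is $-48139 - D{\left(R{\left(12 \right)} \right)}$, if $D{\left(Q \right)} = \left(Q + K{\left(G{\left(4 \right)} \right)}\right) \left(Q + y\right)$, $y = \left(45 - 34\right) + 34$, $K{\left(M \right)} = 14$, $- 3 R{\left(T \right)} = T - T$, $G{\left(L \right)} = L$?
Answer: $-48769$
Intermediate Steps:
$R{\left(T \right)} = 0$ ($R{\left(T \right)} = - \frac{T - T}{3} = \left(- \frac{1}{3}\right) 0 = 0$)
$y = 45$ ($y = 11 + 34 = 45$)
$D{\left(Q \right)} = \left(14 + Q\right) \left(45 + Q\right)$ ($D{\left(Q \right)} = \left(Q + 14\right) \left(Q + 45\right) = \left(14 + Q\right) \left(45 + Q\right)$)
$-48139 - D{\left(R{\left(12 \right)} \right)} = -48139 - \left(630 + 0^{2} + 59 \cdot 0\right) = -48139 - \left(630 + 0 + 0\right) = -48139 - 630 = -48769$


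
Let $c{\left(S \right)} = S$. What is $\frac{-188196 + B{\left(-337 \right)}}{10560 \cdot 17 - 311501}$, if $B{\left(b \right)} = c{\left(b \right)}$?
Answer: $\frac{188533}{131981} \approx 1.4285$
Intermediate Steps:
$B{\left(b \right)} = b$
$\frac{-188196 + B{\left(-337 \right)}}{10560 \cdot 17 - 311501} = \frac{-188196 - 337}{10560 \cdot 17 - 311501} = - \frac{188533}{179520 - 311501} = - \frac{188533}{-131981} = \left(-188533\right) \left(- \frac{1}{131981}\right) = \frac{188533}{131981}$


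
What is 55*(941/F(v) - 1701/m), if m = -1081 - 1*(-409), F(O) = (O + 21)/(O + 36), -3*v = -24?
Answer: 73000235/928 ≈ 78664.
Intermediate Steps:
v = 8 (v = -⅓*(-24) = 8)
F(O) = (21 + O)/(36 + O)
m = -672 (m = -1081 + 409 = -672)
55*(941/F(v) - 1701/m) = 55*(941/(((21 + 8)/(36 + 8))) - 1701/(-672)) = 55*(941/((29/44)) - 1701*(-1/672)) = 55*(941/(((1/44)*29)) + 81/32) = 55*(941/(29/44) + 81/32) = 55*(941*(44/29) + 81/32) = 55*(41404/29 + 81/32) = 55*(1327277/928) = 73000235/928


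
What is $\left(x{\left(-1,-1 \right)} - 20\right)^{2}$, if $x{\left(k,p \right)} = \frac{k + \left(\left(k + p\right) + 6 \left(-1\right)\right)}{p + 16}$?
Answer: $\frac{10609}{25} \approx 424.36$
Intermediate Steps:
$x{\left(k,p \right)} = \frac{-6 + p + 2 k}{16 + p}$ ($x{\left(k,p \right)} = \frac{k - \left(6 - k - p\right)}{16 + p} = \frac{k + \left(-6 + k + p\right)}{16 + p} = \frac{-6 + p + 2 k}{16 + p}$)
$\left(x{\left(-1,-1 \right)} - 20\right)^{2} = \left(\frac{-6 - 1 + 2 \left(-1\right)}{16 - 1} - 20\right)^{2} = \left(\frac{-6 - 1 - 2}{15} - 20\right)^{2} = \left(\frac{1}{15} \left(-9\right) - 20\right)^{2} = \left(- \frac{3}{5} - 20\right)^{2} = \left(- \frac{103}{5}\right)^{2} = \frac{10609}{25}$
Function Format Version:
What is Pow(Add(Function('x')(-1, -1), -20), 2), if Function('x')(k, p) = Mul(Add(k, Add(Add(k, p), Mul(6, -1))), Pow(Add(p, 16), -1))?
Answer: Rational(10609, 25) ≈ 424.36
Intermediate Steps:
Function('x')(k, p) = Mul(Pow(Add(16, p), -1), Add(-6, p, Mul(2, k))) (Function('x')(k, p) = Mul(Add(k, Add(Add(k, p), -6)), Pow(Add(16, p), -1)) = Mul(Add(k, Add(-6, k, p)), Pow(Add(16, p), -1)) = Mul(Add(-6, p, Mul(2, k)), Pow(Add(16, p), -1)) = Mul(Pow(Add(16, p), -1), Add(-6, p, Mul(2, k))))
Pow(Add(Function('x')(-1, -1), -20), 2) = Pow(Add(Mul(Pow(Add(16, -1), -1), Add(-6, -1, Mul(2, -1))), -20), 2) = Pow(Add(Mul(Pow(15, -1), Add(-6, -1, -2)), -20), 2) = Pow(Add(Mul(Rational(1, 15), -9), -20), 2) = Pow(Add(Rational(-3, 5), -20), 2) = Pow(Rational(-103, 5), 2) = Rational(10609, 25)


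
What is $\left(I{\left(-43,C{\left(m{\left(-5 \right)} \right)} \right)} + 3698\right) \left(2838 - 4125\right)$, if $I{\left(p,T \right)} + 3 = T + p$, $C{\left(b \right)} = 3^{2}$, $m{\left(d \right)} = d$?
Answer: $-4711707$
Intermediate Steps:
$C{\left(b \right)} = 9$
$I{\left(p,T \right)} = -3 + T + p$ ($I{\left(p,T \right)} = -3 + \left(T + p\right) = -3 + T + p$)
$\left(I{\left(-43,C{\left(m{\left(-5 \right)} \right)} \right)} + 3698\right) \left(2838 - 4125\right) = \left(\left(-3 + 9 - 43\right) + 3698\right) \left(2838 - 4125\right) = \left(-37 + 3698\right) \left(-1287\right) = 3661 \left(-1287\right) = -4711707$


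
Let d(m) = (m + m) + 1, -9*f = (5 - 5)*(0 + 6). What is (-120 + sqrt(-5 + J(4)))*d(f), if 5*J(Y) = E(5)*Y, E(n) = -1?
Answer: -120 + I*sqrt(145)/5 ≈ -120.0 + 2.4083*I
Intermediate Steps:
f = 0 (f = -(5 - 5)*(0 + 6)/9 = -0*6 = -1/9*0 = 0)
J(Y) = -Y/5 (J(Y) = (-Y)/5 = -Y/5)
d(m) = 1 + 2*m (d(m) = 2*m + 1 = 1 + 2*m)
(-120 + sqrt(-5 + J(4)))*d(f) = (-120 + sqrt(-5 - 1/5*4))*(1 + 2*0) = (-120 + sqrt(-5 - 4/5))*(1 + 0) = (-120 + sqrt(-29/5))*1 = (-120 + I*sqrt(145)/5)*1 = -120 + I*sqrt(145)/5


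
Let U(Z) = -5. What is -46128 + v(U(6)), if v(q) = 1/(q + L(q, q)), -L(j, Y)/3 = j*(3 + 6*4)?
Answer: -18451199/400 ≈ -46128.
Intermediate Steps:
L(j, Y) = -81*j (L(j, Y) = -3*j*(3 + 6*4) = -3*j*(3 + 24) = -3*j*27 = -81*j)
v(q) = -1/(80*q) (v(q) = 1/(q - 81*q) = 1/(-80*q) = -1/(80*q))
-46128 + v(U(6)) = -46128 - 1/80/(-5) = -46128 - 1/80*(-⅕) = -46128 + 1/400 = -18451199/400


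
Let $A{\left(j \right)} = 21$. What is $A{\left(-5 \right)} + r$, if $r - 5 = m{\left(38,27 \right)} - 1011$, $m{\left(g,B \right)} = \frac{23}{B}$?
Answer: $- \frac{26572}{27} \approx -984.15$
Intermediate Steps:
$r = - \frac{27139}{27}$ ($r = 5 - \left(1011 - \frac{23}{27}\right) = 5 + \left(23 \cdot \frac{1}{27} - 1011\right) = 5 + \left(\frac{23}{27} - 1011\right) = 5 - \frac{27274}{27} = - \frac{27139}{27} \approx -1005.1$)
$A{\left(-5 \right)} + r = 21 - \frac{27139}{27} = - \frac{26572}{27}$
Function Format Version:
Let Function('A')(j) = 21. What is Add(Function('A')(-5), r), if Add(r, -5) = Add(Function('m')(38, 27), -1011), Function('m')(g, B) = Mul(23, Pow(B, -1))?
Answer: Rational(-26572, 27) ≈ -984.15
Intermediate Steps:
r = Rational(-27139, 27) (r = Add(5, Add(Mul(23, Pow(27, -1)), -1011)) = Add(5, Add(Mul(23, Rational(1, 27)), -1011)) = Add(5, Add(Rational(23, 27), -1011)) = Add(5, Rational(-27274, 27)) = Rational(-27139, 27) ≈ -1005.1)
Add(Function('A')(-5), r) = Add(21, Rational(-27139, 27)) = Rational(-26572, 27)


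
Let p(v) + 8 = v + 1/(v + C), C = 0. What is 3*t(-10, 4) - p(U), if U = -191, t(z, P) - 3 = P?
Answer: 42021/191 ≈ 220.01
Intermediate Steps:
t(z, P) = 3 + P
p(v) = -8 + v + 1/v (p(v) = -8 + (v + 1/(v + 0)) = -8 + (v + 1/v) = -8 + v + 1/v)
3*t(-10, 4) - p(U) = 3*(3 + 4) - (-8 - 191 + 1/(-191)) = 3*7 - (-8 - 191 - 1/191) = 21 - 1*(-38010/191) = 21 + 38010/191 = 42021/191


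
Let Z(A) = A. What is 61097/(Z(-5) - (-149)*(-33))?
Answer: -571/46 ≈ -12.413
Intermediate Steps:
61097/(Z(-5) - (-149)*(-33)) = 61097/(-5 - (-149)*(-33)) = 61097/(-5 - 1*4917) = 61097/(-5 - 4917) = 61097/(-4922) = 61097*(-1/4922) = -571/46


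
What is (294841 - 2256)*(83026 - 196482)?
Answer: -33195523760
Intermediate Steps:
(294841 - 2256)*(83026 - 196482) = 292585*(-113456) = -33195523760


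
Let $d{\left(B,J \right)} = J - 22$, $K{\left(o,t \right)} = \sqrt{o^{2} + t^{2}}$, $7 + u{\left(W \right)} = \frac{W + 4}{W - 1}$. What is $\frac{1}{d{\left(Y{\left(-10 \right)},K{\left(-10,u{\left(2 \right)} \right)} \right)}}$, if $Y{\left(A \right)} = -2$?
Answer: $- \frac{22}{383} - \frac{\sqrt{101}}{383} \approx -0.083681$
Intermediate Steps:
$u{\left(W \right)} = -7 + \frac{4 + W}{-1 + W}$ ($u{\left(W \right)} = -7 + \frac{W + 4}{W - 1} = -7 + \frac{4 + W}{-1 + W}$)
$d{\left(B,J \right)} = -22 + J$ ($d{\left(B,J \right)} = J - 22 = -22 + J$)
$\frac{1}{d{\left(Y{\left(-10 \right)},K{\left(-10,u{\left(2 \right)} \right)} \right)}} = \frac{1}{-22 + \sqrt{\left(-10\right)^{2} + \left(\frac{11 - 12}{-1 + 2}\right)^{2}}} = \frac{1}{-22 + \sqrt{100 + \left(\frac{11 - 12}{1}\right)^{2}}} = \frac{1}{-22 + \sqrt{100 + \left(1 \left(-1\right)\right)^{2}}} = \frac{1}{-22 + \sqrt{100 + \left(-1\right)^{2}}} = \frac{1}{-22 + \sqrt{100 + 1}} = \frac{1}{-22 + \sqrt{101}}$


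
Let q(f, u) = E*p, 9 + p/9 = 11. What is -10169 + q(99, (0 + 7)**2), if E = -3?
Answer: -10223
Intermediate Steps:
p = 18 (p = -81 + 9*11 = -81 + 99 = 18)
q(f, u) = -54 (q(f, u) = -3*18 = -54)
-10169 + q(99, (0 + 7)**2) = -10169 - 54 = -10223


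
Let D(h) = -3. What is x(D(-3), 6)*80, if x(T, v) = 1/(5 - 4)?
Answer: 80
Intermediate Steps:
x(T, v) = 1 (x(T, v) = 1/1 = 1)
x(D(-3), 6)*80 = 1*80 = 80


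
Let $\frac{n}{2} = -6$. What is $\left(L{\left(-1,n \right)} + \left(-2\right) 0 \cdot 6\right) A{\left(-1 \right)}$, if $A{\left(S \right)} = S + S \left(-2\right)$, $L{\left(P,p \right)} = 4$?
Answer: $4$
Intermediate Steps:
$n = -12$ ($n = 2 \left(-6\right) = -12$)
$A{\left(S \right)} = - S$ ($A{\left(S \right)} = S - 2 S = - S$)
$\left(L{\left(-1,n \right)} + \left(-2\right) 0 \cdot 6\right) A{\left(-1 \right)} = \left(4 + \left(-2\right) 0 \cdot 6\right) \left(\left(-1\right) \left(-1\right)\right) = \left(4 + 0 \cdot 6\right) 1 = \left(4 + 0\right) 1 = 4 \cdot 1 = 4$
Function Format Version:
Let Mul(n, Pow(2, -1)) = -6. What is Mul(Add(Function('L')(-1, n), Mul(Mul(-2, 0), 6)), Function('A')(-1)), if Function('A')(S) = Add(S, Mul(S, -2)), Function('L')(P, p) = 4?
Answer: 4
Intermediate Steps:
n = -12 (n = Mul(2, -6) = -12)
Function('A')(S) = Mul(-1, S) (Function('A')(S) = Add(S, Mul(-2, S)) = Mul(-1, S))
Mul(Add(Function('L')(-1, n), Mul(Mul(-2, 0), 6)), Function('A')(-1)) = Mul(Add(4, Mul(Mul(-2, 0), 6)), Mul(-1, -1)) = Mul(Add(4, Mul(0, 6)), 1) = Mul(Add(4, 0), 1) = Mul(4, 1) = 4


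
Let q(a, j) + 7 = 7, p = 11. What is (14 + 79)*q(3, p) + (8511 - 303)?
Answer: 8208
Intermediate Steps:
q(a, j) = 0 (q(a, j) = -7 + 7 = 0)
(14 + 79)*q(3, p) + (8511 - 303) = (14 + 79)*0 + (8511 - 303) = 93*0 + 8208 = 0 + 8208 = 8208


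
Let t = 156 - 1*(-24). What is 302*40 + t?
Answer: 12260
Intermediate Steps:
t = 180 (t = 156 + 24 = 180)
302*40 + t = 302*40 + 180 = 12080 + 180 = 12260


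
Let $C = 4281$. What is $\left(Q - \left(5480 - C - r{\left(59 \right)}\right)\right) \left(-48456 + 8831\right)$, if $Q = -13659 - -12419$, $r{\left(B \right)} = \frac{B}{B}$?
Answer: $96605750$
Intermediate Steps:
$r{\left(B \right)} = 1$
$Q = -1240$ ($Q = -13659 + 12419 = -1240$)
$\left(Q - \left(5480 - C - r{\left(59 \right)}\right)\right) \left(-48456 + 8831\right) = \left(-1240 + \left(\left(4281 + 1\right) - 5480\right)\right) \left(-48456 + 8831\right) = \left(-1240 + \left(4282 - 5480\right)\right) \left(-39625\right) = \left(-1240 - 1198\right) \left(-39625\right) = \left(-2438\right) \left(-39625\right) = 96605750$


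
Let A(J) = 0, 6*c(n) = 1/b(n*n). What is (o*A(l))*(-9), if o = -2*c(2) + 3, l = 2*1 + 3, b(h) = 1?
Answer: 0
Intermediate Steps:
c(n) = 1/6 (c(n) = (1/6)/1 = (1/6)*1 = 1/6)
l = 5 (l = 2 + 3 = 5)
o = 8/3 (o = -2*1/6 + 3 = -1/3 + 3 = 8/3 ≈ 2.6667)
(o*A(l))*(-9) = ((8/3)*0)*(-9) = 0*(-9) = 0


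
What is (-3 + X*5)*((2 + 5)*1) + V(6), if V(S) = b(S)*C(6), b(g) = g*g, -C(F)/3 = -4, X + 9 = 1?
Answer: 131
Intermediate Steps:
X = -8 (X = -9 + 1 = -8)
C(F) = 12 (C(F) = -3*(-4) = 12)
b(g) = g²
V(S) = 12*S² (V(S) = S²*12 = 12*S²)
(-3 + X*5)*((2 + 5)*1) + V(6) = (-3 - 8*5)*((2 + 5)*1) + 12*6² = (-3 - 40)*(7*1) + 12*36 = -43*7 + 432 = -301 + 432 = 131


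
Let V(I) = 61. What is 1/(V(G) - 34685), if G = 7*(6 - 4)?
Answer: -1/34624 ≈ -2.8882e-5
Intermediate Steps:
G = 14 (G = 7*2 = 14)
1/(V(G) - 34685) = 1/(61 - 34685) = 1/(-34624) = -1/34624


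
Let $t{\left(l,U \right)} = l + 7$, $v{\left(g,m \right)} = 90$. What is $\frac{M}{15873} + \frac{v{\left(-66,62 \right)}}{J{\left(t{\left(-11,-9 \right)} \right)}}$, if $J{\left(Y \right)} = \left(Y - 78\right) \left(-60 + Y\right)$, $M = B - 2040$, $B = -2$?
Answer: $- \frac{4643923}{41650752} \approx -0.1115$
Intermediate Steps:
$M = -2042$ ($M = -2 - 2040 = -2042$)
$t{\left(l,U \right)} = 7 + l$
$J{\left(Y \right)} = \left(-78 + Y\right) \left(-60 + Y\right)$
$\frac{M}{15873} + \frac{v{\left(-66,62 \right)}}{J{\left(t{\left(-11,-9 \right)} \right)}} = - \frac{2042}{15873} + \frac{90}{4680 + \left(7 - 11\right)^{2} - 138 \left(7 - 11\right)} = \left(-2042\right) \frac{1}{15873} + \frac{90}{4680 + \left(-4\right)^{2} - -552} = - \frac{2042}{15873} + \frac{90}{4680 + 16 + 552} = - \frac{2042}{15873} + \frac{90}{5248} = - \frac{2042}{15873} + 90 \cdot \frac{1}{5248} = - \frac{2042}{15873} + \frac{45}{2624} = - \frac{4643923}{41650752}$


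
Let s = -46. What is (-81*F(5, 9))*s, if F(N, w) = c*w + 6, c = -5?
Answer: -145314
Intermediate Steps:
F(N, w) = 6 - 5*w (F(N, w) = -5*w + 6 = 6 - 5*w)
(-81*F(5, 9))*s = -81*(6 - 5*9)*(-46) = -81*(6 - 45)*(-46) = -81*(-39)*(-46) = 3159*(-46) = -145314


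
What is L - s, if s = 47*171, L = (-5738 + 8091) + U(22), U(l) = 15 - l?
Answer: -5691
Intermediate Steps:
L = 2346 (L = (-5738 + 8091) + (15 - 1*22) = 2353 + (15 - 22) = 2353 - 7 = 2346)
s = 8037
L - s = 2346 - 1*8037 = 2346 - 8037 = -5691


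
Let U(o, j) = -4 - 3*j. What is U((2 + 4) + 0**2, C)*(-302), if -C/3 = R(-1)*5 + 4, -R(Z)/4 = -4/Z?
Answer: 207776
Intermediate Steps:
R(Z) = 16/Z (R(Z) = -(-16)/Z = 16/Z)
C = 228 (C = -3*((16/(-1))*5 + 4) = -3*((16*(-1))*5 + 4) = -3*(-16*5 + 4) = -3*(-80 + 4) = -3*(-76) = 228)
U((2 + 4) + 0**2, C)*(-302) = (-4 - 3*228)*(-302) = (-4 - 684)*(-302) = -688*(-302) = 207776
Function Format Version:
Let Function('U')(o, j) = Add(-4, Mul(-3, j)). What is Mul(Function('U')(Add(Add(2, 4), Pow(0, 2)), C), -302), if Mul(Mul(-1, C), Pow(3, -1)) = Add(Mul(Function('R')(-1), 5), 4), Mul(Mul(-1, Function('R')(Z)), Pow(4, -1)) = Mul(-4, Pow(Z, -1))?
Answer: 207776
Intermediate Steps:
Function('R')(Z) = Mul(16, Pow(Z, -1)) (Function('R')(Z) = Mul(-4, Mul(-4, Pow(Z, -1))) = Mul(16, Pow(Z, -1)))
C = 228 (C = Mul(-3, Add(Mul(Mul(16, Pow(-1, -1)), 5), 4)) = Mul(-3, Add(Mul(Mul(16, -1), 5), 4)) = Mul(-3, Add(Mul(-16, 5), 4)) = Mul(-3, Add(-80, 4)) = Mul(-3, -76) = 228)
Mul(Function('U')(Add(Add(2, 4), Pow(0, 2)), C), -302) = Mul(Add(-4, Mul(-3, 228)), -302) = Mul(Add(-4, -684), -302) = Mul(-688, -302) = 207776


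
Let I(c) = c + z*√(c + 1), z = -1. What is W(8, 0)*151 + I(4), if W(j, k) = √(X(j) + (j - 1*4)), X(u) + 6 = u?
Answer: 4 - √5 + 151*√6 ≈ 371.64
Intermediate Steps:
X(u) = -6 + u
I(c) = c - √(1 + c) (I(c) = c - √(c + 1) = c - √(1 + c))
W(j, k) = √(-10 + 2*j) (W(j, k) = √((-6 + j) + (j - 1*4)) = √((-6 + j) + (j - 4)) = √((-6 + j) + (-4 + j)) = √(-10 + 2*j))
W(8, 0)*151 + I(4) = √(-10 + 2*8)*151 + (4 - √(1 + 4)) = √(-10 + 16)*151 + (4 - √5) = √6*151 + (4 - √5) = 151*√6 + (4 - √5) = 4 - √5 + 151*√6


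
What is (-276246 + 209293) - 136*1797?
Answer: -311345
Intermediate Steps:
(-276246 + 209293) - 136*1797 = -66953 - 244392 = -311345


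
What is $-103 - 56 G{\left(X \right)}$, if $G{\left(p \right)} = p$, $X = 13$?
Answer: $-831$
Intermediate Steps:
$-103 - 56 G{\left(X \right)} = -103 - 728 = -831$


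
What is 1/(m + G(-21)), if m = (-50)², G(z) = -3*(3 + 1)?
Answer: 1/2488 ≈ 0.00040193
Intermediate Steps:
G(z) = -12 (G(z) = -3*4 = -12)
m = 2500
1/(m + G(-21)) = 1/(2500 - 12) = 1/2488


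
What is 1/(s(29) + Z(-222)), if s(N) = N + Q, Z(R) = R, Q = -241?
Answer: -1/434 ≈ -0.0023041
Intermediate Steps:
s(N) = -241 + N (s(N) = N - 241 = -241 + N)
1/(s(29) + Z(-222)) = 1/((-241 + 29) - 222) = 1/(-212 - 222) = 1/(-434) = -1/434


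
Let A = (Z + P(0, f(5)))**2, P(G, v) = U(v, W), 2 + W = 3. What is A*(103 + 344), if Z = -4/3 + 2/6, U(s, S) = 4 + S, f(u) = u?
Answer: 7152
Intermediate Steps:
W = 1 (W = -2 + 3 = 1)
P(G, v) = 5 (P(G, v) = 4 + 1 = 5)
Z = -1 (Z = -4*1/3 + 2*(1/6) = -4/3 + 1/3 = -1)
A = 16 (A = (-1 + 5)**2 = 4**2 = 16)
A*(103 + 344) = 16*(103 + 344) = 16*447 = 7152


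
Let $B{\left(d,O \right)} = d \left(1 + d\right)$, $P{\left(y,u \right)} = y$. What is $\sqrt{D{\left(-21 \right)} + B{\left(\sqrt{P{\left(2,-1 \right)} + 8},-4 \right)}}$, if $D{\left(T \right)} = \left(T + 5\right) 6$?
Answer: $\sqrt{-86 + \sqrt{10}} \approx 9.1015 i$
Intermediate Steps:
$D{\left(T \right)} = 30 + 6 T$ ($D{\left(T \right)} = \left(5 + T\right) 6 = 30 + 6 T$)
$\sqrt{D{\left(-21 \right)} + B{\left(\sqrt{P{\left(2,-1 \right)} + 8},-4 \right)}} = \sqrt{\left(30 + 6 \left(-21\right)\right) + \sqrt{2 + 8} \left(1 + \sqrt{2 + 8}\right)} = \sqrt{\left(30 - 126\right) + \sqrt{10} \left(1 + \sqrt{10}\right)} = \sqrt{-96 + \sqrt{10} \left(1 + \sqrt{10}\right)}$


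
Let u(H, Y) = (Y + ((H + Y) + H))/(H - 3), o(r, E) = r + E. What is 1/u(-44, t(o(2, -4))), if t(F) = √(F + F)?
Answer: 517/970 + 47*I/1940 ≈ 0.53299 + 0.024227*I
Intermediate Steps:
o(r, E) = E + r
t(F) = √2*√F (t(F) = √(2*F) = √2*√F)
u(H, Y) = (2*H + 2*Y)/(-3 + H) (u(H, Y) = (Y + (Y + 2*H))/(-3 + H) = (2*H + 2*Y)/(-3 + H))
1/u(-44, t(o(2, -4))) = 1/(2*(-44 + √2*√(-4 + 2))/(-3 - 44)) = 1/(2*(-44 + √2*√(-2))/(-47)) = 1/(2*(-1/47)*(-44 + √2*(I*√2))) = 1/(2*(-1/47)*(-44 + 2*I)) = 1/(88/47 - 4*I/47) = 2209*(88/47 + 4*I/47)/7760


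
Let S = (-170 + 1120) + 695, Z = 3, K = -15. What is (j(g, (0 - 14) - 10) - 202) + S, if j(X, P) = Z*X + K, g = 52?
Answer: 1584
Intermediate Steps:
S = 1645 (S = 950 + 695 = 1645)
j(X, P) = -15 + 3*X (j(X, P) = 3*X - 15 = -15 + 3*X)
(j(g, (0 - 14) - 10) - 202) + S = ((-15 + 3*52) - 202) + 1645 = ((-15 + 156) - 202) + 1645 = (141 - 202) + 1645 = -61 + 1645 = 1584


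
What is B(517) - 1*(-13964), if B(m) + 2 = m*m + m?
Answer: 281768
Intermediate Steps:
B(m) = -2 + m + m² (B(m) = -2 + (m*m + m) = -2 + (m² + m) = -2 + (m + m²) = -2 + m + m²)
B(517) - 1*(-13964) = (-2 + 517 + 517²) - 1*(-13964) = (-2 + 517 + 267289) + 13964 = 267804 + 13964 = 281768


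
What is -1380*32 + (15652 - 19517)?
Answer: -48025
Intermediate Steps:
-1380*32 + (15652 - 19517) = -44160 - 3865 = -48025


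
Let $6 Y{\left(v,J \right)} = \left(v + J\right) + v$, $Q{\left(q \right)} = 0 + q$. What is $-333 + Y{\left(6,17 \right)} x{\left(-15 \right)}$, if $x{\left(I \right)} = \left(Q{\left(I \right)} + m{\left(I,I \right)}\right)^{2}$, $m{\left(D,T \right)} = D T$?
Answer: $212817$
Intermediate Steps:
$Q{\left(q \right)} = q$
$Y{\left(v,J \right)} = \frac{v}{3} + \frac{J}{6}$ ($Y{\left(v,J \right)} = \frac{\left(v + J\right) + v}{6} = \frac{\left(J + v\right) + v}{6} = \frac{J + 2 v}{6} = \frac{v}{3} + \frac{J}{6}$)
$x{\left(I \right)} = \left(I + I^{2}\right)^{2}$ ($x{\left(I \right)} = \left(I + I I\right)^{2} = \left(I + I^{2}\right)^{2}$)
$-333 + Y{\left(6,17 \right)} x{\left(-15 \right)} = -333 + \left(\frac{1}{3} \cdot 6 + \frac{1}{6} \cdot 17\right) \left(-15\right)^{2} \left(1 - 15\right)^{2} = -333 + \left(2 + \frac{17}{6}\right) 225 \left(-14\right)^{2} = -333 + \frac{29 \cdot 225 \cdot 196}{6} = -333 + \frac{29}{6} \cdot 44100 = -333 + 213150 = 212817$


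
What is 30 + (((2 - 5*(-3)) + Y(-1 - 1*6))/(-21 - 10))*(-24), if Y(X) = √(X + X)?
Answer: 1338/31 + 24*I*√14/31 ≈ 43.161 + 2.8968*I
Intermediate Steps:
Y(X) = √2*√X (Y(X) = √(2*X) = √2*√X)
30 + (((2 - 5*(-3)) + Y(-1 - 1*6))/(-21 - 10))*(-24) = 30 + (((2 - 5*(-3)) + √2*√(-1 - 1*6))/(-21 - 10))*(-24) = 30 + (((2 + 15) + √2*√(-1 - 6))/(-31))*(-24) = 30 + ((17 + √2*√(-7))*(-1/31))*(-24) = 30 + ((17 + √2*(I*√7))*(-1/31))*(-24) = 30 + ((17 + I*√14)*(-1/31))*(-24) = 30 + (-17/31 - I*√14/31)*(-24) = 30 + (408/31 + 24*I*√14/31) = 1338/31 + 24*I*√14/31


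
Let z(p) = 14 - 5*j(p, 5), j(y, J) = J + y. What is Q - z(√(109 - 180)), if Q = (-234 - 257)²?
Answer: 241092 + 5*I*√71 ≈ 2.4109e+5 + 42.131*I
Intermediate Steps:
z(p) = -11 - 5*p (z(p) = 14 - 5*(5 + p) = 14 + (-25 - 5*p) = -11 - 5*p)
Q = 241081 (Q = (-491)² = 241081)
Q - z(√(109 - 180)) = 241081 - (-11 - 5*√(109 - 180)) = 241081 - (-11 - 5*I*√71) = 241081 + (11 + 5*I*√71) = 241092 + 5*I*√71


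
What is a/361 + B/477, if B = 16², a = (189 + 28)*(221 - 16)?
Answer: 21311761/172197 ≈ 123.76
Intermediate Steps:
a = 44485 (a = 217*205 = 44485)
B = 256
a/361 + B/477 = 44485/361 + 256/477 = 21311761/172197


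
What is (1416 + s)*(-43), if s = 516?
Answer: -83076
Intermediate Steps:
(1416 + s)*(-43) = (1416 + 516)*(-43) = 1932*(-43) = -83076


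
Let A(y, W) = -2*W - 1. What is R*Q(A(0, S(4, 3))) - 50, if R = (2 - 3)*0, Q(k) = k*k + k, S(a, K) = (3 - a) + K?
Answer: -50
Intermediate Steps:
S(a, K) = 3 + K - a
A(y, W) = -1 - 2*W
Q(k) = k + k**2 (Q(k) = k**2 + k = k + k**2)
R = 0 (R = -1*0 = 0)
R*Q(A(0, S(4, 3))) - 50 = 0*((-1 - 2*(3 + 3 - 1*4))*(1 + (-1 - 2*(3 + 3 - 1*4)))) - 50 = 0*((-1 - 2*(3 + 3 - 4))*(1 + (-1 - 2*(3 + 3 - 4)))) - 50 = 0*((-1 - 2*2)*(1 + (-1 - 2*2))) - 50 = 0*((-1 - 4)*(1 + (-1 - 4))) - 50 = 0*(-5*(1 - 5)) - 50 = 0*(-5*(-4)) - 50 = 0*20 - 50 = 0 - 50 = -50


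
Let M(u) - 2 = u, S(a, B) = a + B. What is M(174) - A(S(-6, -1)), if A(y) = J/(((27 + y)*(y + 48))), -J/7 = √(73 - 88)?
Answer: 176 + 7*I*√15/820 ≈ 176.0 + 0.033062*I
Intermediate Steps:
S(a, B) = B + a
M(u) = 2 + u
J = -7*I*√15 (J = -7*√(73 - 88) = -7*I*√15 ≈ -27.111*I)
A(y) = -7*I*√15/((27 + y)*(48 + y)) (A(y) = (-7*I*√15)/(((27 + y)*(y + 48))) = (-7*I*√15)/(((27 + y)*(48 + y))) = (-7*I*√15)*(1/((27 + y)*(48 + y))) = -7*I*√15/((27 + y)*(48 + y)))
M(174) - A(S(-6, -1)) = (2 + 174) - (-7)*I*√15/(1296 + (-1 - 6)² + 75*(-1 - 6)) = 176 - (-7)*I*√15/(1296 + (-7)² + 75*(-7)) = 176 - (-7)*I*√15/(1296 + 49 - 525) = 176 - (-7)*I*√15/820 = 176 + 7*I*√15/820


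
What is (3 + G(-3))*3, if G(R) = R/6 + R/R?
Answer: 21/2 ≈ 10.500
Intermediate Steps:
G(R) = 1 + R/6 (G(R) = R*(1/6) + 1 = R/6 + 1 = 1 + R/6)
(3 + G(-3))*3 = (3 + (1 + (1/6)*(-3)))*3 = (3 + (1 - 1/2))*3 = (3 + 1/2)*3 = (7/2)*3 = 21/2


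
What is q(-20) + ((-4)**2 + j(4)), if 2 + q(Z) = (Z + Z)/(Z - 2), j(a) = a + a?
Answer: 262/11 ≈ 23.818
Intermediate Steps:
j(a) = 2*a
q(Z) = -2 + 2*Z/(-2 + Z) (q(Z) = -2 + (Z + Z)/(Z - 2) = -2 + (2*Z)/(-2 + Z) = -2 + 2*Z/(-2 + Z))
q(-20) + ((-4)**2 + j(4)) = 4/(-2 - 20) + ((-4)**2 + 2*4) = 4/(-22) + (16 + 8) = 4*(-1/22) + 24 = -2/11 + 24 = 262/11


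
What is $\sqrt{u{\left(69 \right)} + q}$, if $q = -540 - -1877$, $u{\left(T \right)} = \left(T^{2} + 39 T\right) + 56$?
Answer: $\sqrt{8845} \approx 94.048$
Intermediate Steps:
$u{\left(T \right)} = 56 + T^{2} + 39 T$
$q = 1337$ ($q = -540 + 1877 = 1337$)
$\sqrt{u{\left(69 \right)} + q} = \sqrt{\left(56 + 69^{2} + 39 \cdot 69\right) + 1337} = \sqrt{\left(56 + 4761 + 2691\right) + 1337} = \sqrt{7508 + 1337} = \sqrt{8845}$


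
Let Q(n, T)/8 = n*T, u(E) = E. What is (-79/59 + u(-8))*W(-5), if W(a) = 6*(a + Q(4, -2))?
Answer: 228114/59 ≈ 3866.3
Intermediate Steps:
Q(n, T) = 8*T*n (Q(n, T) = 8*(n*T) = 8*(T*n) = 8*T*n)
W(a) = -384 + 6*a (W(a) = 6*(a + 8*(-2)*4) = 6*(a - 64) = 6*(-64 + a) = -384 + 6*a)
(-79/59 + u(-8))*W(-5) = (-79/59 - 8)*(-384 + 6*(-5)) = (-79*1/59 - 8)*(-384 - 30) = (-79/59 - 8)*(-414) = -551/59*(-414) = 228114/59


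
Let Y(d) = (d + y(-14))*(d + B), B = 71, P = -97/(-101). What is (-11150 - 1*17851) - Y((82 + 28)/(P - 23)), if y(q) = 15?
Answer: -36743973289/1238769 ≈ -29662.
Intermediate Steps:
P = 97/101 (P = -97*(-1/101) = 97/101 ≈ 0.96040)
Y(d) = (15 + d)*(71 + d) (Y(d) = (d + 15)*(d + 71) = (15 + d)*(71 + d))
(-11150 - 1*17851) - Y((82 + 28)/(P - 23)) = (-11150 - 1*17851) - (1065 + ((82 + 28)/(97/101 - 23))² + 86*((82 + 28)/(97/101 - 23))) = (-11150 - 17851) - (1065 + (110/(-2226/101))² + 86*(110/(-2226/101))) = -29001 - (1065 + (110*(-101/2226))² + 86*(110*(-101/2226))) = -29001 - (1065 + (-5555/1113)² + 86*(-5555/1113)) = -29001 - (1065 + 30858025/1238769 - 477730/1113) = -29001 - 1*818433520/1238769 = -29001 - 818433520/1238769 = -36743973289/1238769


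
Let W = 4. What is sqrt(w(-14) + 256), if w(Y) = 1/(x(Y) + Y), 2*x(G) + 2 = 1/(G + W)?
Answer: 2*sqrt(5796959)/301 ≈ 15.998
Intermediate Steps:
x(G) = -1 + 1/(2*(4 + G)) (x(G) = -1 + 1/(2*(G + 4)) = -1 + 1/(2*(4 + G)))
w(Y) = 1/(Y + (-7/2 - Y)/(4 + Y)) (w(Y) = 1/((-7/2 - Y)/(4 + Y) + Y) = 1/(Y + (-7/2 - Y)/(4 + Y)))
sqrt(w(-14) + 256) = sqrt(2*(4 - 14)/(-7 + 2*(-14)**2 + 6*(-14)) + 256) = sqrt(2*(-10)/(-7 + 2*196 - 84) + 256) = sqrt(2*(-10)/(-7 + 392 - 84) + 256) = sqrt(2*(-10)/301 + 256) = sqrt(2*(1/301)*(-10) + 256) = sqrt(-20/301 + 256) = sqrt(77036/301) = 2*sqrt(5796959)/301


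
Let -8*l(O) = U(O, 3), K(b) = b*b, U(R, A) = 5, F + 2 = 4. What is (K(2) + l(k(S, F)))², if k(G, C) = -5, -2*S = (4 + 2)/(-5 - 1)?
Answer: 729/64 ≈ 11.391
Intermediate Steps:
F = 2 (F = -2 + 4 = 2)
S = ½ (S = -(4 + 2)/(2*(-5 - 1)) = -3/(-6) = -3*(-1)/6 = -½*(-1) = ½ ≈ 0.50000)
K(b) = b²
l(O) = -5/8 (l(O) = -⅛*5 = -5/8)
(K(2) + l(k(S, F)))² = (2² - 5/8)² = (4 - 5/8)² = (27/8)² = 729/64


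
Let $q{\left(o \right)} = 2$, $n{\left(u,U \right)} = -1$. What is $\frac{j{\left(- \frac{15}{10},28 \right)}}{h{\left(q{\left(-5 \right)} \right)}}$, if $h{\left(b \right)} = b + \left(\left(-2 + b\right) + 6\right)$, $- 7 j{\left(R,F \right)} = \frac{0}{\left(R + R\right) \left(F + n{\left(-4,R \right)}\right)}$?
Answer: $0$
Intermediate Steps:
$j{\left(R,F \right)} = 0$ ($j{\left(R,F \right)} = - \frac{0 \frac{1}{\left(R + R\right) \left(F - 1\right)}}{7} = - \frac{0 \frac{1}{2 R \left(-1 + F\right)}}{7} = \left(- \frac{1}{7}\right) 0 = 0$)
$h{\left(b \right)} = 4 + 2 b$ ($h{\left(b \right)} = b + \left(4 + b\right) = 4 + 2 b$)
$\frac{j{\left(- \frac{15}{10},28 \right)}}{h{\left(q{\left(-5 \right)} \right)}} = \frac{0}{4 + 2 \cdot 2} = \frac{0}{4 + 4} = \frac{0}{8} = 0 \cdot \frac{1}{8} = 0$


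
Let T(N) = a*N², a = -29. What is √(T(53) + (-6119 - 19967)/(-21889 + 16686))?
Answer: I*√18224066371/473 ≈ 285.4*I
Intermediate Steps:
T(N) = -29*N²
√(T(53) + (-6119 - 19967)/(-21889 + 16686)) = √(-29*53² + (-6119 - 19967)/(-21889 + 16686)) = √(-29*2809 - 26086/(-5203)) = √(-81461 - 26086*(-1/5203)) = √(-81461 + 26086/5203) = √(-423815497/5203) = I*√18224066371/473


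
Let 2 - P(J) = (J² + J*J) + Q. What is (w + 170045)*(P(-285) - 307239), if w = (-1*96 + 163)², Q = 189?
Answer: -82009337784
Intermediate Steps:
P(J) = -187 - 2*J² (P(J) = 2 - ((J² + J*J) + 189) = 2 - ((J² + J²) + 189) = 2 - (2*J² + 189) = 2 - (189 + 2*J²) = 2 + (-189 - 2*J²) = -187 - 2*J²)
w = 4489 (w = (-96 + 163)² = 67² = 4489)
(w + 170045)*(P(-285) - 307239) = (4489 + 170045)*((-187 - 2*(-285)²) - 307239) = 174534*((-187 - 2*81225) - 307239) = 174534*((-187 - 162450) - 307239) = 174534*(-162637 - 307239) = 174534*(-469876) = -82009337784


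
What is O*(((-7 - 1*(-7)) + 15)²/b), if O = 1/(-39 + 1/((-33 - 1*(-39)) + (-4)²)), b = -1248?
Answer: 825/178256 ≈ 0.0046282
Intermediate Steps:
O = -22/857 (O = 1/(-39 + 1/((-33 + 39) + 16)) = 1/(-39 + 1/(6 + 16)) = 1/(-39 + 1/22) = 1/(-857/22) = -22/857 ≈ -0.025671)
O*(((-7 - 1*(-7)) + 15)²/b) = -22*((-7 - 1*(-7)) + 15)²/(857*(-1248)) = -22*((-7 + 7) + 15)²*(-1)/(857*1248) = -22*(0 + 15)²*(-1)/(857*1248) = -22*15²*(-1)/(857*1248) = -4950*(-1)/(857*1248) = -22/857*(-75/416) = 825/178256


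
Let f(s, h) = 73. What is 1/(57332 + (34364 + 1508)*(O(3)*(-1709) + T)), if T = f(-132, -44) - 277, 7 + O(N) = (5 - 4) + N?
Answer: 1/176655188 ≈ 5.6607e-9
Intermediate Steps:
O(N) = -6 + N (O(N) = -7 + ((5 - 4) + N) = -7 + (1 + N) = -6 + N)
T = -204 (T = 73 - 277 = -204)
1/(57332 + (34364 + 1508)*(O(3)*(-1709) + T)) = 1/(57332 + (34364 + 1508)*((-6 + 3)*(-1709) - 204)) = 1/(57332 + 35872*(-3*(-1709) - 204)) = 1/(57332 + 35872*(5127 - 204)) = 1/(57332 + 35872*4923) = 1/(57332 + 176597856) = 1/176655188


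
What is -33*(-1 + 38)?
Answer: -1221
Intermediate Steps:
-33*(-1 + 38) = -33*37 = -1221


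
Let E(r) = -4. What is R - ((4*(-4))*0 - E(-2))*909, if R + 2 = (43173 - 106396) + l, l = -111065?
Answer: -177926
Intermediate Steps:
R = -174290 (R = -2 + ((43173 - 106396) - 111065) = -2 + (-63223 - 111065) = -2 - 174288 = -174290)
R - ((4*(-4))*0 - E(-2))*909 = -174290 - ((4*(-4))*0 - 1*(-4))*909 = -174290 - (-16*0 + 4)*909 = -174290 - (0 + 4)*909 = -174290 - 4*909 = -174290 - 1*3636 = -174290 - 3636 = -177926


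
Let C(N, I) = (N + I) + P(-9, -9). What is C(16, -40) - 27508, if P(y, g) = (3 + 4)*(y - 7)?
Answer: -27644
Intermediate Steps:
P(y, g) = -49 + 7*y (P(y, g) = 7*(-7 + y) = -49 + 7*y)
C(N, I) = -112 + I + N (C(N, I) = (N + I) + (-49 + 7*(-9)) = (I + N) + (-49 - 63) = (I + N) - 112 = -112 + I + N)
C(16, -40) - 27508 = (-112 - 40 + 16) - 27508 = -136 - 27508 = -27644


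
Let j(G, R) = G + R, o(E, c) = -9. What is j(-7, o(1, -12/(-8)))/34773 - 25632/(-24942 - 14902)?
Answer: 222666008/346373853 ≈ 0.64285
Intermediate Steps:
j(-7, o(1, -12/(-8)))/34773 - 25632/(-24942 - 14902) = (-7 - 9)/34773 - 25632/(-24942 - 14902) = -16*1/34773 - 25632/(-39844) = -16/34773 - 25632*(-1/39844) = -16/34773 + 6408/9961 = 222666008/346373853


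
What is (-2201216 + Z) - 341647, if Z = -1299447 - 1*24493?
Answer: -3866803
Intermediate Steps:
Z = -1323940 (Z = -1299447 - 24493 = -1323940)
(-2201216 + Z) - 341647 = (-2201216 - 1323940) - 341647 = -3525156 - 341647 = -3866803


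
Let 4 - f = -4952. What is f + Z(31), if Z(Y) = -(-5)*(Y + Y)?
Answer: 5266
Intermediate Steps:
f = 4956 (f = 4 - 1*(-4952) = 4 + 4952 = 4956)
Z(Y) = 10*Y (Z(Y) = -(-5)*2*Y = -(-10)*Y = 10*Y)
f + Z(31) = 4956 + 10*31 = 4956 + 310 = 5266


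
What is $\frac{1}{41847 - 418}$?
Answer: $\frac{1}{41429} \approx 2.4138 \cdot 10^{-5}$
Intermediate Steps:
$\frac{1}{41847 - 418} = \frac{1}{41429}$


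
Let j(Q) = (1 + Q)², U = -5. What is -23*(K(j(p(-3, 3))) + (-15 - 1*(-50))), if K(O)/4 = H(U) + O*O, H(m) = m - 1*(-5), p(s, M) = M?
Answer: -24357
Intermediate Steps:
H(m) = 5 + m (H(m) = m + 5 = 5 + m)
K(O) = 4*O² (K(O) = 4*((5 - 5) + O*O) = 4*(0 + O²) = 4*O²)
-23*(K(j(p(-3, 3))) + (-15 - 1*(-50))) = -23*(4*((1 + 3)²)² + (-15 - 1*(-50))) = -23*(4*(4²)² + (-15 + 50)) = -23*(4*16² + 35) = -23*(4*256 + 35) = -23*(1024 + 35) = -23*1059 = -24357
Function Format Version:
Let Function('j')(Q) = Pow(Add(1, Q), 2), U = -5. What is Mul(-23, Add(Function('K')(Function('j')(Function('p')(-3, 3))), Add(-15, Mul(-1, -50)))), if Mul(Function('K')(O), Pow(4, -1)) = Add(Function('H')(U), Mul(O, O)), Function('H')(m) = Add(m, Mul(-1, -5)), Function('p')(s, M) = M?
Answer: -24357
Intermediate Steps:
Function('H')(m) = Add(5, m) (Function('H')(m) = Add(m, 5) = Add(5, m))
Function('K')(O) = Mul(4, Pow(O, 2)) (Function('K')(O) = Mul(4, Add(Add(5, -5), Mul(O, O))) = Mul(4, Add(0, Pow(O, 2))) = Mul(4, Pow(O, 2)))
Mul(-23, Add(Function('K')(Function('j')(Function('p')(-3, 3))), Add(-15, Mul(-1, -50)))) = Mul(-23, Add(Mul(4, Pow(Pow(Add(1, 3), 2), 2)), Add(-15, Mul(-1, -50)))) = Mul(-23, Add(Mul(4, Pow(Pow(4, 2), 2)), Add(-15, 50))) = Mul(-23, Add(Mul(4, Pow(16, 2)), 35)) = Mul(-23, Add(Mul(4, 256), 35)) = Mul(-23, Add(1024, 35)) = Mul(-23, 1059) = -24357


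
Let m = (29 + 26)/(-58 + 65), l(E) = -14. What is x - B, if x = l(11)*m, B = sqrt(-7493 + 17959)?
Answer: -110 - sqrt(10466) ≈ -212.30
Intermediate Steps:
B = sqrt(10466) ≈ 102.30
m = 55/7 ≈ 7.8571
x = -110 (x = -14*55/7 = -110)
x - B = -110 - sqrt(10466)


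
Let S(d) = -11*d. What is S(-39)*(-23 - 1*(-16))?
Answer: -3003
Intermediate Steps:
S(-39)*(-23 - 1*(-16)) = (-11*(-39))*(-23 - 1*(-16)) = 429*(-23 + 16) = 429*(-7) = -3003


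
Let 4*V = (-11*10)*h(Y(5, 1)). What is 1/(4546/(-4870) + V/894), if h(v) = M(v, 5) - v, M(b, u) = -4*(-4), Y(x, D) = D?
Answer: -1451260/2024333 ≈ -0.71691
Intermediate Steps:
M(b, u) = 16
h(v) = 16 - v
V = -825/2 (V = ((-11*10)*(16 - 1*1))/4 = (-110*(16 - 1))/4 = (-110*15)/4 = (1/4)*(-1650) = -825/2 ≈ -412.50)
1/(4546/(-4870) + V/894) = 1/(4546/(-4870) - 825/2/894) = 1/(4546*(-1/4870) - 825/2*1/894) = 1/(-2273/2435 - 275/596) = 1/(-2024333/1451260) = -1451260/2024333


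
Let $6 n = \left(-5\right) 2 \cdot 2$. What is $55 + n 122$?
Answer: $- \frac{1055}{3} \approx -351.67$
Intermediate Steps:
$n = - \frac{10}{3}$ ($n = \frac{\left(-5\right) 2 \cdot 2}{6} = \frac{\left(-10\right) 2}{6} = \frac{1}{6} \left(-20\right) = - \frac{10}{3} \approx -3.3333$)
$55 + n 122 = 55 - \frac{1220}{3} = - \frac{1055}{3}$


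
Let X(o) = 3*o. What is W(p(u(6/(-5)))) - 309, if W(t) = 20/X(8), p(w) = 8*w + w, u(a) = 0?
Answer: -1849/6 ≈ -308.17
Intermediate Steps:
p(w) = 9*w
W(t) = ⅚ (W(t) = 20/((3*8)) = 20/24 = 20*(1/24) = ⅚)
W(p(u(6/(-5)))) - 309 = ⅚ - 309 = -1849/6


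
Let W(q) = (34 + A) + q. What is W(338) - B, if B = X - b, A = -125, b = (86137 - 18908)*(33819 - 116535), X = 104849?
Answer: -5561018566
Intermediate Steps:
b = -5560913964 (b = 67229*(-82716) = -5560913964)
W(q) = -91 + q (W(q) = (34 - 125) + q = -91 + q)
B = 5561018813 (B = 104849 - 1*(-5560913964) = 104849 + 5560913964 = 5561018813)
W(338) - B = (-91 + 338) - 1*5561018813 = 247 - 5561018813 = -5561018566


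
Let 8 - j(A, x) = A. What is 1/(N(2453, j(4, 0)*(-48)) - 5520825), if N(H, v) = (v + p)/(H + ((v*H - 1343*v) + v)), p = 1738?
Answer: -210859/1164115640221 ≈ -1.8113e-7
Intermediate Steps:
j(A, x) = 8 - A
N(H, v) = (1738 + v)/(H - 1342*v + H*v) (N(H, v) = (v + 1738)/(H + ((v*H - 1343*v) + v)) = (1738 + v)/(H + ((H*v - 1343*v) + v)) = (1738 + v)/(H + ((-1343*v + H*v) + v)) = (1738 + v)/(H + (-1342*v + H*v)) = (1738 + v)/(H - 1342*v + H*v))
1/(N(2453, j(4, 0)*(-48)) - 5520825) = 1/((1738 + (8 - 1*4)*(-48))/(2453 - 1342*(8 - 1*4)*(-48) + 2453*((8 - 1*4)*(-48))) - 5520825) = 1/((1738 + (8 - 4)*(-48))/(2453 - 1342*(8 - 4)*(-48) + 2453*((8 - 4)*(-48))) - 5520825) = 1/((1738 + 4*(-48))/(2453 - 5368*(-48) + 2453*(4*(-48))) - 5520825) = 1/((1738 - 192)/(2453 - 1342*(-192) + 2453*(-192)) - 5520825) = 1/(1546/(2453 + 257664 - 470976) - 5520825) = 1/(1546/(-210859) - 5520825) = 1/(-1/210859*1546 - 5520825) = 1/(-1546/210859 - 5520825) = 1/(-1164115640221/210859) = -210859/1164115640221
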